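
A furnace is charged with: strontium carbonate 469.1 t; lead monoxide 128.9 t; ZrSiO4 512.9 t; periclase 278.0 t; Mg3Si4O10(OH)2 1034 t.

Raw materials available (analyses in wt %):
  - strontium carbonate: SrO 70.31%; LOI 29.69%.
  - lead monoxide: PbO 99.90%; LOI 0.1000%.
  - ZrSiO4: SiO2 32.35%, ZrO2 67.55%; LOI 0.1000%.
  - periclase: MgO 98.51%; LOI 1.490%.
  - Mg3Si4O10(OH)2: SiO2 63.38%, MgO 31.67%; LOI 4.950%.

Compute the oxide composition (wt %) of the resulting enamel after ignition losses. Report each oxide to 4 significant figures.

All internal work runs at exact precision all the way through — rounding to four significant digits extends to every intermediate as shown. Exactly one rounding is applied to every reported result. The derived quantities, including five oxide percentages, glass mass, ignition loss, totals, yield, are re-derived starting from the weights on 2228 t of glass at full float precision as they appear in the question or the answer.
Mass of each oxide from the mix:
  SiO2: 512.9·0.3235 + 1034·0.6338 = 821.3 t
  MgO: 278.0·0.9851 + 1034·0.3167 = 601.3 t
  ZrO2: 512.9·0.6755 = 346.5 t
  PbO: 128.9·0.9990 = 128.8 t
  SrO: 469.1·0.7031 = 329.8 t
LOI: 469.1·0.2969 + 128.9·0.001000 + 512.9·0.001000 + 278.0·0.01490 + 1034·0.04950 = 195.2 t
Resulting glass, batch − LOI: 2423 − 195.2 = 2228 t (matching Σ of the oxides)
wt % = 100 × oxide mass / glass mass

Glass mass = 2228 t (batch 2423 − LOI 195.2).
Composition: SiO2 36.87%, MgO 26.99%, ZrO2 15.55%, PbO 5.781%, SrO 14.81%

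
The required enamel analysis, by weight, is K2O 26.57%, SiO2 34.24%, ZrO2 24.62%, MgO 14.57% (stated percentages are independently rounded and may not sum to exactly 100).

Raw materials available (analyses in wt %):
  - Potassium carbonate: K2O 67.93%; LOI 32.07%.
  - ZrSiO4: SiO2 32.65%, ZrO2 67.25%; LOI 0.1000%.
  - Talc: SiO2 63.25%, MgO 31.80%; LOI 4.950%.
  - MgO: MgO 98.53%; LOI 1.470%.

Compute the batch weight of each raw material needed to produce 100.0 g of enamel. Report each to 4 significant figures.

Batch per 100.0 g enamel:
  Potassium carbonate: 39.11 g
  ZrSiO4: 36.61 g
  Talc: 35.24 g
  MgO: 3.415 g
Total batch = 114.4 g; LOI loss = 14.37 g; yield = 87.43%

All arithmetic keeps exact precision all the way through; intermediates are printed rounded off to 4 significant digits as written; exactly one rounding lands on each reported figure — all derived quantities are computed from the batch weights at 100.0 g of glass at exact precision (ignition loss, glass mass, four oxide percentages, the totals, the yield) as set out in question or answer.
Per-oxide target masses for 100.0 g enamel:
  K2O: 26.57% × 100.0 = 26.57 g
  SiO2: 34.24% × 100.0 = 34.24 g
  ZrO2: 24.62% × 100.0 = 24.62 g
  MgO: 14.57% × 100.0 = 14.57 g
Balance tally, oxide-wise, on the weights just shown, per the basis as stated (sum by sum, the targets are met modulo rounding of the values):
  K2O: 39.11·0.6793 = 26.57 g (target 26.57 g)
  SiO2: 36.61·0.3265 + 35.24·0.6325 = 34.24 g (target 34.24 g)
  ZrO2: 36.61·0.6725 = 24.62 g (target 24.62 g)
  MgO: 35.24·0.3180 + 3.415·0.9853 = 14.57 g (target 14.57 g)
Glass-mass closure: batch total minus LOI = 100.0 g (targets for the oxides total 100.0 g; the stated basis being 100.0 g — a pure rounding effect).
Batch total: Σ batch = 114.4 g; loss to ignition Σ batch·LOI = 14.37 g; yield: glass divided by total = 87.43%.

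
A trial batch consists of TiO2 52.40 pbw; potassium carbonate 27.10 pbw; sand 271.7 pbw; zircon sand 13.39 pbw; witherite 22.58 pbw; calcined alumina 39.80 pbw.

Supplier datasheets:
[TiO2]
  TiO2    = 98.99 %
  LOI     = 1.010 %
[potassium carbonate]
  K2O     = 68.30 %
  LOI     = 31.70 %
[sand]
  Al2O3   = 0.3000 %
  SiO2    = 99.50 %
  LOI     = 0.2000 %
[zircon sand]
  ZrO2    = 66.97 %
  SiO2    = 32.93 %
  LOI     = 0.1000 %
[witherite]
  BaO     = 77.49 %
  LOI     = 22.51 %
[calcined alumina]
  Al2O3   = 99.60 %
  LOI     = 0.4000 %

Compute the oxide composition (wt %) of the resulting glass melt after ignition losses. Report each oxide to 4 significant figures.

Glass mass = 412.1 pbw (batch 427.0 − LOI 14.92).
Composition: TiO2 12.59%, ZrO2 2.176%, BaO 4.246%, Al2O3 9.818%, K2O 4.492%, SiO2 66.68%

The intermediate values are printed, rounded to 4 significant figures, alongside each step — all arithmetic runs at full precision through every step; every reported figure is rounded only once. The derived quantities (ignition loss, the totals, yield, glass mass, six oxide percentages) are rebuilt from the batch weights at 412.1 pbw of glass at full precision as quoted within either problem or answer.
Oxide-by-oxide delivered mass:
  TiO2: 52.40·0.9899 = 51.87 pbw
  ZrO2: 13.39·0.6697 = 8.967 pbw
  BaO: 22.58·0.7749 = 17.50 pbw
  Al2O3: 271.7·0.003000 + 39.80·0.9960 = 40.46 pbw
  K2O: 27.10·0.6830 = 18.51 pbw
  SiO2: 271.7·0.9950 + 13.39·0.3293 = 274.8 pbw
LOI: 52.40·0.01010 + 27.10·0.3170 + 271.7·0.002000 + 13.39·0.001000 + 22.58·0.2251 + 39.80·0.004000 = 14.92 pbw
The glass mass, total less LOI, = 427.0 − 14.92 = 412.1 pbw (consistent with Σ oxide mass)
wt % = 100 × oxide mass / glass mass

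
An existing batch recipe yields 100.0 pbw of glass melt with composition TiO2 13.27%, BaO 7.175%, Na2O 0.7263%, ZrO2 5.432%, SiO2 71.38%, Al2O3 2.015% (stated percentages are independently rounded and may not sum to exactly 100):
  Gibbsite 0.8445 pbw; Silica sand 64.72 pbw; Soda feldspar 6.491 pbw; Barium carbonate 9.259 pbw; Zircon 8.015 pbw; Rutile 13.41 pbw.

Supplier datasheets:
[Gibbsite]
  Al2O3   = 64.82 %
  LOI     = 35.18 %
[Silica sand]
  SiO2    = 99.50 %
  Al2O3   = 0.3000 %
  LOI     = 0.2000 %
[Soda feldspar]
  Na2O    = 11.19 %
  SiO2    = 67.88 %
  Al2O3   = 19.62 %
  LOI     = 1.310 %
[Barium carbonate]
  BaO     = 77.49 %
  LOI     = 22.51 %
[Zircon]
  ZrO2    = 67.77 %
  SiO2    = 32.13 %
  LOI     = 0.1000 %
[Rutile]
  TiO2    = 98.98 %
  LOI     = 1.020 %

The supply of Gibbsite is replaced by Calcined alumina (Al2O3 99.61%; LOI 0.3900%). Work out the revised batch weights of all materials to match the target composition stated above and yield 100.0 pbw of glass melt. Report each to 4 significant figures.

The working math holds full precision throughout; intermediates are shown (rounded to four significant digits) in the printout — every reported number is rounded a single time. All derived quantities (ignition loss, the six compositions, yield, totals, net glass mass) are computed using the weight values at 100.0 pbw of glass in exact precision precisely as stated by question or answer.
Oxide-by-oxide targets in 100.0 pbw glass melt:
  TiO2: 13.27% × 100.0 = 13.27 pbw
  BaO: 7.175% × 100.0 = 7.175 pbw
  Na2O: 0.7263% × 100.0 = 0.7263 pbw
  ZrO2: 5.432% × 100.0 = 5.432 pbw
  SiO2: 71.38% × 100.0 = 71.38 pbw
  Al2O3: 2.015% × 100.0 = 2.015 pbw
Per-oxide balance check from the weights as reported, for the quoted basis mass (summed amounts equal target values exact up to rounding of places):
  TiO2: 13.41·0.9898 = 13.27 pbw (target 13.27 pbw)
  BaO: 9.259·0.7749 = 7.175 pbw (target 7.175 pbw)
  Na2O: 6.491·0.1119 = 0.7263 pbw (target 0.7263 pbw)
  ZrO2: 8.015·0.6777 = 5.432 pbw (target 5.432 pbw)
  SiO2: 64.72·0.9950 + 6.491·0.6788 + 8.015·0.3213 = 71.38 pbw (target 71.38 pbw)
  Al2O3: 0.5495·0.9961 + 64.72·0.003000 + 6.491·0.1962 = 2.015 pbw (target 2.015 pbw)
Glass-mass sanity pass: Σ batch − LOI loss = 100.0 pbw (the targets, summed, come to 100.0 pbw; basis as stated: 100.0 pbw — deltas are rounding alone).
Batch total: Σ batch = 102.4 pbw; the LOI term Σ batch·LOI equals 2.446 pbw; yield, glass over the total, = 97.61%.

Revised batch per 100.0 pbw glass melt:
  Calcined alumina: 0.5495 pbw
  Silica sand: 64.72 pbw
  Soda feldspar: 6.491 pbw
  Barium carbonate: 9.259 pbw
  Zircon: 8.015 pbw
  Rutile: 13.41 pbw
Total batch = 102.4 pbw; LOI loss = 2.446 pbw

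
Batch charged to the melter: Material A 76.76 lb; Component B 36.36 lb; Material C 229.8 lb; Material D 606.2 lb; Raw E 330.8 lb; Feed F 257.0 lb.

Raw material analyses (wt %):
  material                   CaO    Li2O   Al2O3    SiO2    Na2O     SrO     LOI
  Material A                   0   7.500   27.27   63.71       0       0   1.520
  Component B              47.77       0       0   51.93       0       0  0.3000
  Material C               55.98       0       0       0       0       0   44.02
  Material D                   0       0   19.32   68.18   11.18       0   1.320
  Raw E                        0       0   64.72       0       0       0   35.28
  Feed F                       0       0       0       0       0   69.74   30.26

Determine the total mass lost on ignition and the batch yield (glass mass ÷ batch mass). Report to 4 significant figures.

LOI loss = 304.9 lb; glass = 1232 lb; yield = 80.16%

In-progress results are printed (rounded to 4 significant digits) in the working; full precision is maintained from first step to last; exactly one rounding goes into every reported number — all derived quantities are carried at full precision (net glass mass, totals, the yield, the six compositions, LOI) starting from the weights per 1232 lb of glass, precisely as stated by problem or answer.
Each material's LOI contribution:
  Material A: 76.76 × 0.01520 = 1.167 lb
  Component B: 36.36 × 0.003000 = 0.1091 lb
  Material C: 229.8 × 0.4402 = 101.2 lb
  Material D: 606.2 × 0.01320 = 8.002 lb
  Raw E: 330.8 × 0.3528 = 116.7 lb
  Feed F: 257.0 × 0.3026 = 77.77 lb
Total LOI = 304.9 lb
Glass = batch − LOI = 1537 − 304.9 = 1232 lb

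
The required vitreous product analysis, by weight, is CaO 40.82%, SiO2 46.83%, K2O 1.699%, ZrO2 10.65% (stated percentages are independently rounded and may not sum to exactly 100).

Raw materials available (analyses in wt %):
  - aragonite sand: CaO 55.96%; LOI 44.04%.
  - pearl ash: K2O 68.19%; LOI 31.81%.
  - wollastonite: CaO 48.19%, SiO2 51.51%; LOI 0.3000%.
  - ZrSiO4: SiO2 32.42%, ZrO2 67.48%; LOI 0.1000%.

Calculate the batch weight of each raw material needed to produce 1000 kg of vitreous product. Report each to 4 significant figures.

Batch per 1000 kg vitreous product:
  aragonite sand: 32.08 kg
  pearl ash: 24.92 kg
  wollastonite: 809.8 kg
  ZrSiO4: 157.8 kg
Total batch = 1025 kg; LOI loss = 24.64 kg; yield = 97.59%

In-progress results appear (rounded to four significant digits) in the printout. Every computation maintains exact precision through every step. Every reported figure is rounded once only; the derived quantities, which include ignition loss, yield, four oxide percentages, totals, glass mass, are computed at full float precision, as they appear in question or answer, starting from the weights on 1000 kg of glass.
Target oxide masses per 1000 kg vitreous product:
  CaO: 40.82% × 1000 = 408.2 kg
  SiO2: 46.83% × 1000 = 468.3 kg
  K2O: 1.699% × 1000 = 16.99 kg
  ZrO2: 10.65% × 1000 = 106.5 kg
Checking each oxide sum from the weights as reported, on the stated basis (every target is met by its sum modulo rounding of the values):
  CaO: 32.08·0.5596 + 809.8·0.4819 = 408.2 kg (target 408.2 kg)
  SiO2: 809.8·0.5151 + 157.8·0.3242 = 468.3 kg (target 468.3 kg)
  K2O: 24.92·0.6819 = 16.99 kg (target 16.99 kg)
  ZrO2: 157.8·0.6748 = 106.5 kg (target 106.5 kg)
Consistency of the glass mass: net batch after ignition = 1000 kg (targets for the oxides total 1000 kg; the stated basis being 1000 kg — deltas are rounding alone).
Batch grand total — Σ batch = 1025 kg; Σ batch·LOI gives LOI loss = 24.64 kg; yield: glass divided by total = 97.59%.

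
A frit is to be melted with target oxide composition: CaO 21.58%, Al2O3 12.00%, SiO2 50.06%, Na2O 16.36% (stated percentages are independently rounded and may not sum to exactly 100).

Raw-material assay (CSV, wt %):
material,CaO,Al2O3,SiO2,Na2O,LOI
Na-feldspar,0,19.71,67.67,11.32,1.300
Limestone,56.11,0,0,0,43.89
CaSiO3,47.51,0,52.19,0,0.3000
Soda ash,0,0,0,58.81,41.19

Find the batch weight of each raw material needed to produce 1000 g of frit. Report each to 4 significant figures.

All internal work carries full float precision through the solve; in-progress results are shown rounded off to 4 significant figures in the working; each reported number takes exactly one rounding; derived quantities (the yield, glass mass, four oxide percentages, ignition loss, the totals) are computed at exact precision starting from the weights per 1000 g of glass, as written in either problem or answer.
Oxide-by-oxide targets in 1000 g frit:
  CaO: 21.58% × 1000 = 215.8 g
  Al2O3: 12.00% × 1000 = 120.0 g
  SiO2: 50.06% × 1000 = 500.6 g
  Na2O: 16.36% × 1000 = 163.6 g
A balance pass over the oxides, using the reported weights, under the basis named above (delivered sums recover each target within answer rounding):
  CaO: 240.8·0.5611 + 169.8·0.4751 = 215.8 g (target 215.8 g)
  Al2O3: 608.8·0.1971 = 120.0 g (target 120.0 g)
  SiO2: 608.8·0.6767 + 169.8·0.5219 = 500.6 g (target 500.6 g)
  Na2O: 608.8·0.1132 + 161.0·0.5881 = 163.6 g (target 163.6 g)
Consistency of the glass mass: total charge less LOI = 1000 g (the targets, summed, come to 1000 g; basis as stated: 1000 g — any gap is answer rounding).
Batch grand total — Σ batch = 1180 g; ignition loss, Σ(batch × LOI) = 180.4 g; as yield: glass ÷ batch → 84.71%.

Batch per 1000 g frit:
  Na-feldspar: 608.8 g
  Limestone: 240.8 g
  CaSiO3: 169.8 g
  Soda ash: 161.0 g
Total batch = 1180 g; LOI loss = 180.4 g; yield = 84.71%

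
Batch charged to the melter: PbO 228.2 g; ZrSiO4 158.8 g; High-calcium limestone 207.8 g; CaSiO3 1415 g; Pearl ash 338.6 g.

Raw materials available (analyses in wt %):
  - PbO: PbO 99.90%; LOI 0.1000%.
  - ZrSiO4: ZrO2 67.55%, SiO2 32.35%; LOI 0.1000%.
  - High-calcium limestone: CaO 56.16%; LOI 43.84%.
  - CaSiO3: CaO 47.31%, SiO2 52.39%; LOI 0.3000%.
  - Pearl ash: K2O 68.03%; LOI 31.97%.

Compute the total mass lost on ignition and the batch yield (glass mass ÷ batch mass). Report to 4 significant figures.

LOI loss = 204.0 g; glass = 2144 g; yield = 91.31%

Full float precision is carried all the way through; rounding to four significant figures extends to each intermediate as shown — each reported number is rounded a single time. The derived quantities are recomputed at full float precision (the five compositions, totals, the yield, LOI, glass mass) from the batch weights for 2144 g of glass, as set out in the question or the answer.
Each material's LOI contribution:
  PbO: 228.2 × 0.001000 = 0.2282 g
  ZrSiO4: 158.8 × 0.001000 = 0.1588 g
  High-calcium limestone: 207.8 × 0.4384 = 91.10 g
  CaSiO3: 1415 × 0.003000 = 4.245 g
  Pearl ash: 338.6 × 0.3197 = 108.3 g
Total LOI = 204.0 g
Glass = batch − LOI = 2348 − 204.0 = 2144 g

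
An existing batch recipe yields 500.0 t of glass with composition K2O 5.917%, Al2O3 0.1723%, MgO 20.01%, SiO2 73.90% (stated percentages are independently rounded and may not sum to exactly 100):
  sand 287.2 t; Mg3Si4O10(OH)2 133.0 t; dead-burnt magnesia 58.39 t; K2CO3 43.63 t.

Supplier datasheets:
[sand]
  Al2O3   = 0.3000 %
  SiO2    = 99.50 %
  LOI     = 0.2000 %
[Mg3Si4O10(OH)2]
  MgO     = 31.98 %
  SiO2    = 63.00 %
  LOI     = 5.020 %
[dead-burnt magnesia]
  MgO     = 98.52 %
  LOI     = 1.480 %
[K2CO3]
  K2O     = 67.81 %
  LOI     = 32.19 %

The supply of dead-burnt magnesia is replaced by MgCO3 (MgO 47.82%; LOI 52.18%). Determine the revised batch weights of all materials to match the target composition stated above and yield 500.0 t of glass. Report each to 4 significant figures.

Revised batch per 500.0 t glass:
  sand: 287.2 t
  Mg3Si4O10(OH)2: 133.0 t
  MgCO3: 120.3 t
  K2CO3: 43.63 t
Total batch = 584.1 t; LOI loss = 84.07 t

Every computation runs at full float precision through every step. Intermediates are displayed rounded to 4 significant digits across the worked steps — each reported result is rounded only once. The derived quantities, including totals, the four compositions, ignition loss, yield, net glass mass, are computed from the weighed amounts for 500.0 t of glass in full float precision, precisely as stated by the problem or answer text.
Target masses of each oxide per 500.0 t glass:
  K2O: 5.917% × 500.0 = 29.58 t
  Al2O3: 0.1723% × 500.0 = 0.8615 t
  MgO: 20.01% × 500.0 = 100.0 t
  SiO2: 73.90% × 500.0 = 369.5 t
Verifying the oxide balance using the reported weights, against the basis in use (sums match the target masses modulo rounding of the values):
  K2O: 43.63·0.6781 = 29.59 t (target 29.58 t)
  Al2O3: 287.2·0.003000 = 0.8616 t (target 0.8615 t)
  MgO: 133.0·0.3198 + 120.3·0.4782 = 100.1 t (target 100.0 t)
  SiO2: 287.2·0.9950 + 133.0·0.6300 = 369.6 t (target 369.5 t)
Glass mass check: batch Σ − ignition loss = 500.1 t (targets for the oxides total 500.0 t; the stated basis being 500.0 t — any gap is answer rounding).
Summing the batch: Σ batch = 584.1 t; Σ batch·LOI gives LOI loss = 84.07 t; yield = glass ÷ total batch = 85.61%.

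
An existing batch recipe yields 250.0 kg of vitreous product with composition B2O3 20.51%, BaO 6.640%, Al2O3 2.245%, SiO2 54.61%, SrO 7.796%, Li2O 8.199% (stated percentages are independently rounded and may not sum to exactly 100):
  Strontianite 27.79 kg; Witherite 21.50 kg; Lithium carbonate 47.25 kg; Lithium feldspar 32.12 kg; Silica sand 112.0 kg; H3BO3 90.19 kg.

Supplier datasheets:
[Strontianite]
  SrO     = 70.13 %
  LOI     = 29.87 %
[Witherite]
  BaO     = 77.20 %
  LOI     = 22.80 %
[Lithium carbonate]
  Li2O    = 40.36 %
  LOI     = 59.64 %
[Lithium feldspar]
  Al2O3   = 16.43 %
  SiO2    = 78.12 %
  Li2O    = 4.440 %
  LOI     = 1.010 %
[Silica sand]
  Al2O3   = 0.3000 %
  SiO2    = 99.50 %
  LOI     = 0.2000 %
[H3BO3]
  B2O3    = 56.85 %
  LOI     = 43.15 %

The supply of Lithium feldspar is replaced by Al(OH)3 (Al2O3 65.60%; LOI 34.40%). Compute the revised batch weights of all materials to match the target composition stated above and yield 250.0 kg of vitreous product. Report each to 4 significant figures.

Revised batch per 250.0 kg vitreous product:
  Strontianite: 27.79 kg
  Witherite: 21.50 kg
  Lithium carbonate: 50.79 kg
  Al(OH)3: 7.928 kg
  Silica sand: 137.2 kg
  H3BO3: 90.19 kg
Total batch = 335.4 kg; LOI loss = 85.41 kg

The intermediate values appear (rounded to four significant digits) across the worked steps; the working math holds full precision at every stage; a single rounding produces every reported value; the derived quantities are rebuilt in full precision (LOI, the totals, the six compositions, the yield, net glass mass) from the batch weights on 250.0 kg of glass, as set out in question or answer.
Oxide-by-oxide targets in 250.0 kg vitreous product:
  B2O3: 20.51% × 250.0 = 51.28 kg
  BaO: 6.640% × 250.0 = 16.60 kg
  Al2O3: 2.245% × 250.0 = 5.612 kg
  SiO2: 54.61% × 250.0 = 136.5 kg
  SrO: 7.796% × 250.0 = 19.49 kg
  Li2O: 8.199% × 250.0 = 20.50 kg
Per-oxide balance check using the reported weights, under the basis named above (sums match the target masses net of answer rounding effects):
  B2O3: 90.19·0.5685 = 51.27 kg (target 51.28 kg)
  BaO: 21.50·0.7720 = 16.60 kg (target 16.60 kg)
  Al2O3: 7.928·0.6560 + 137.2·0.003000 = 5.612 kg (target 5.612 kg)
  SiO2: 137.2·0.9950 = 136.5 kg (target 136.5 kg)
  SrO: 27.79·0.7013 = 19.49 kg (target 19.49 kg)
  Li2O: 50.79·0.4036 = 20.50 kg (target 20.50 kg)
Glass-mass sanity pass: whole batch net of LOI = 250.0 kg (oxide target masses add up to 250.0 kg; the stated basis being 250.0 kg — differing by rounding only).
Adding the batch up: Σ batch = 335.4 kg; LOI removed, Σ of batch·LOI: 85.41 kg; glass ÷ batch gives a yield of 74.53%.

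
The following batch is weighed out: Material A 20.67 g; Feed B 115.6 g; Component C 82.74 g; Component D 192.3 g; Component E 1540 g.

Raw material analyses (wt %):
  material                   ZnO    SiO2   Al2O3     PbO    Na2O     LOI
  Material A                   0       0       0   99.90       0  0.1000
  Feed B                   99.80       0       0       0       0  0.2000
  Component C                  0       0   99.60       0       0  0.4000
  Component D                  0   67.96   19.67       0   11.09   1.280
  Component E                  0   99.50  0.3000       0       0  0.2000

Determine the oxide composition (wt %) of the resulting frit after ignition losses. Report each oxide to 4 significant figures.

Glass mass = 1945 g (batch 1951 − LOI 6.124).
Composition: ZnO 5.931%, SiO2 85.49%, Al2O3 6.419%, PbO 1.062%, Na2O 1.096%

Values along the way are shown (rounded to four significant figures) when written out. All arithmetic keeps full precision through the solve. A single rounding produces each reported figure; the derived quantities, which include ignition loss, the yield, totals, net glass mass, five oxide percentages, are rebuilt in full precision, as quoted within the question or the answer, using the weight values on 1945 g of glass.
Oxide-by-oxide delivered mass:
  ZnO: 115.6·0.9980 = 115.4 g
  SiO2: 192.3·0.6796 + 1540·0.9950 = 1663 g
  Al2O3: 82.74·0.9960 + 192.3·0.1967 + 1540·0.003000 = 124.9 g
  PbO: 20.67·0.9990 = 20.65 g
  Na2O: 192.3·0.1109 = 21.33 g
LOI: 20.67·0.001000 + 115.6·0.002000 + 82.74·0.004000 + 192.3·0.01280 + 1540·0.002000 = 6.124 g
batch − LOI leaves glass = 1951 − 6.124 = 1945 g (= Σ oxide masses)
percent share: oxide ÷ glass, ×100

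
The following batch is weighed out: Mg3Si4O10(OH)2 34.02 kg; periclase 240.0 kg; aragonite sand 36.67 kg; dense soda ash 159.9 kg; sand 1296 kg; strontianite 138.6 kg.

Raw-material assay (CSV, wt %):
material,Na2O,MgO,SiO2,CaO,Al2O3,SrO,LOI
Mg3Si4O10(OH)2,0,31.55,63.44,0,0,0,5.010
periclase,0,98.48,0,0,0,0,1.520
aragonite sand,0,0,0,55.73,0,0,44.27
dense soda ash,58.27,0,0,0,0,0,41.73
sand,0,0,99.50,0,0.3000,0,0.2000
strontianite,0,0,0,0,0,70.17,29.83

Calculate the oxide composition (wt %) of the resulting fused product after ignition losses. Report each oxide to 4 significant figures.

Glass mass = 1773 kg (batch 1905 − LOI 132.2).
Composition: Na2O 5.255%, MgO 13.94%, SiO2 73.95%, CaO 1.153%, Al2O3 0.2193%, SrO 5.486%

The intermediate values are shown rounded off to 4 significant digits in the printout; all arithmetic carries exact precision at each step. Every reported result receives exactly one rounding. The derived quantities (LOI, the totals, glass mass, the yield, the six compositions) are carried in exact precision using the weight values on 1773 kg of glass, as they appear in problem or answer.
Delivered oxide masses:
  Na2O: 159.9·0.5827 = 93.17 kg
  MgO: 34.02·0.3155 + 240.0·0.9848 = 247.1 kg
  SiO2: 34.02·0.6344 + 1296·0.9950 = 1311 kg
  CaO: 36.67·0.5573 = 20.44 kg
  Al2O3: 1296·0.003000 = 3.888 kg
  SrO: 138.6·0.7017 = 97.26 kg
LOI: 34.02·0.05010 + 240.0·0.01520 + 36.67·0.4427 + 159.9·0.4173 + 1296·0.002000 + 138.6·0.2983 = 132.2 kg
Net of LOI, the glass mass = 1905 − 132.2 = 1773 kg (= Σ oxide masses)
percent by weight: oxide/glass ×100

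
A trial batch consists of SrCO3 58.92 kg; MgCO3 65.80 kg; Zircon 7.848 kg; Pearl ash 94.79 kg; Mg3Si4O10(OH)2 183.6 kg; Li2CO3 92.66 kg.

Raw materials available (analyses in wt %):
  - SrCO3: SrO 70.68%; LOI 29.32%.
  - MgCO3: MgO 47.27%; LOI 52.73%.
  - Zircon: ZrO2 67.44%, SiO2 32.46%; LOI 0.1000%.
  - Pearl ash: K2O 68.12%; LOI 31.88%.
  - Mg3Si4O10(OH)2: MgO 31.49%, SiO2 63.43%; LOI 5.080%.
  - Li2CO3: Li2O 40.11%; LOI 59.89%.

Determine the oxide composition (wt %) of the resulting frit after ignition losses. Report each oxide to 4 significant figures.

Glass mass = 356.6 kg (batch 503.6 − LOI 147.0).
Composition: Li2O 10.42%, MgO 24.94%, ZrO2 1.484%, SiO2 33.37%, SrO 11.68%, K2O 18.11%

Every computation keeps full float precision throughout. Mid-chain values are shown rounded to four significant figures alongside each step. Every reported figure includes exactly one rounding; derived quantities, which include the yield, six oxide percentages, LOI, net glass mass, totals, are recomputed at full float precision, as set out in the question or the answer, from the batch weights for 356.6 kg of glass.
What the batch supplies per oxide:
  Li2O: 92.66·0.4011 = 37.17 kg
  MgO: 65.80·0.4727 + 183.6·0.3149 = 88.92 kg
  ZrO2: 7.848·0.6744 = 5.293 kg
  SiO2: 7.848·0.3246 + 183.6·0.6343 = 119.0 kg
  SrO: 58.92·0.7068 = 41.64 kg
  K2O: 94.79·0.6812 = 64.57 kg
LOI: 58.92·0.2932 + 65.80·0.5273 + 7.848·0.001000 + 94.79·0.3188 + 183.6·0.05080 + 92.66·0.5989 = 147.0 kg
Net of LOI, the glass mass = 503.6 − 147.0 = 356.6 kg (consistent with Σ oxide mass)
each oxide over glass, ×100, is wt %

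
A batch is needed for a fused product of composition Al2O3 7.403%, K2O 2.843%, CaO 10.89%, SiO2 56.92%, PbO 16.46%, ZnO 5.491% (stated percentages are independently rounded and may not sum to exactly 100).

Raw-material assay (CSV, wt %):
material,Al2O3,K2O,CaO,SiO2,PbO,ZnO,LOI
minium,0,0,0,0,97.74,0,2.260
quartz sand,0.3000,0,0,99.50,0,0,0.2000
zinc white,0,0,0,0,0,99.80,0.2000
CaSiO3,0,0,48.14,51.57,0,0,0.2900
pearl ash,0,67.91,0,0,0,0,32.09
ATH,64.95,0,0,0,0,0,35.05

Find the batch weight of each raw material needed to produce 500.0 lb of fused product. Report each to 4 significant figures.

Working values appear rounded off to 4 significant digits in the printout — the working math carries full precision from first step to last — a single rounding yields each reported result — all derived quantities, including the yield, the totals, net glass mass, LOI, six oxide percentages, are rebuilt from the batch weights per 500.0 lb of glass at full float precision, precisely as stated by either problem or answer.
Oxide mass targets, per 500.0 lb fused product:
  Al2O3: 7.403% × 500.0 = 37.02 lb
  K2O: 2.843% × 500.0 = 14.22 lb
  CaO: 10.89% × 500.0 = 54.45 lb
  SiO2: 56.92% × 500.0 = 284.6 lb
  PbO: 16.46% × 500.0 = 82.30 lb
  ZnO: 5.491% × 500.0 = 27.46 lb
Verifying the oxide balance from the weights as reported, against the basis in use (summed amounts equal target values inside rounding margins):
  Al2O3: 227.4·0.003000 + 55.94·0.6495 = 37.02 lb (target 37.02 lb)
  K2O: 20.93·0.6791 = 14.21 lb (target 14.22 lb)
  CaO: 113.1·0.4814 = 54.45 lb (target 54.45 lb)
  SiO2: 227.4·0.9950 + 113.1·0.5157 = 284.6 lb (target 284.6 lb)
  PbO: 84.20·0.9774 = 82.30 lb (target 82.30 lb)
  ZnO: 27.51·0.9980 = 27.45 lb (target 27.46 lb)
Glass-mass closure: total charge less LOI = 500.0 lb (the targets, summed, come to 500.0 lb; the stated basis being 500.0 lb — deltas are rounding alone).
Batch grand total — Σ batch = 529.1 lb; Σ batch·LOI gives LOI loss = 29.06 lb; yield = glass ÷ total batch = 94.51%.

Batch per 500.0 lb fused product:
  minium: 84.20 lb
  quartz sand: 227.4 lb
  zinc white: 27.51 lb
  CaSiO3: 113.1 lb
  pearl ash: 20.93 lb
  ATH: 55.94 lb
Total batch = 529.1 lb; LOI loss = 29.06 lb; yield = 94.51%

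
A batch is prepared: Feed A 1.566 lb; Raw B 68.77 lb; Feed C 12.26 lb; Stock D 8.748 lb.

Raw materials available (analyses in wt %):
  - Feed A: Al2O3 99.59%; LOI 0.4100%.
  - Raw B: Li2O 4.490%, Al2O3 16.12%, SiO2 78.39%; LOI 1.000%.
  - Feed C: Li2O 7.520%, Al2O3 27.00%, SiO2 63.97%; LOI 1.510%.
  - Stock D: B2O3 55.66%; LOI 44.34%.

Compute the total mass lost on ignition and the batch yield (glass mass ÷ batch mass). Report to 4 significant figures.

LOI loss = 4.758 lb; glass = 86.59 lb; yield = 94.79%

Every computation maintains full float precision at every stage — the intermediate values are printed, rounded to 4 significant figures, across the worked steps; every reported result receives exactly one rounding — all derived quantities (the totals, LOI, the four compositions, yield, net glass mass) are recomputed in exact precision using the weight values per 86.59 lb of glass, as given in the question or the answer.
Per-material ignition loss:
  Feed A: 1.566 × 0.004100 = 0.006421 lb
  Raw B: 68.77 × 0.01000 = 0.6877 lb
  Feed C: 12.26 × 0.01510 = 0.1851 lb
  Stock D: 8.748 × 0.4434 = 3.879 lb
Total LOI = 4.758 lb
Glass = batch − LOI = 91.34 − 4.758 = 86.59 lb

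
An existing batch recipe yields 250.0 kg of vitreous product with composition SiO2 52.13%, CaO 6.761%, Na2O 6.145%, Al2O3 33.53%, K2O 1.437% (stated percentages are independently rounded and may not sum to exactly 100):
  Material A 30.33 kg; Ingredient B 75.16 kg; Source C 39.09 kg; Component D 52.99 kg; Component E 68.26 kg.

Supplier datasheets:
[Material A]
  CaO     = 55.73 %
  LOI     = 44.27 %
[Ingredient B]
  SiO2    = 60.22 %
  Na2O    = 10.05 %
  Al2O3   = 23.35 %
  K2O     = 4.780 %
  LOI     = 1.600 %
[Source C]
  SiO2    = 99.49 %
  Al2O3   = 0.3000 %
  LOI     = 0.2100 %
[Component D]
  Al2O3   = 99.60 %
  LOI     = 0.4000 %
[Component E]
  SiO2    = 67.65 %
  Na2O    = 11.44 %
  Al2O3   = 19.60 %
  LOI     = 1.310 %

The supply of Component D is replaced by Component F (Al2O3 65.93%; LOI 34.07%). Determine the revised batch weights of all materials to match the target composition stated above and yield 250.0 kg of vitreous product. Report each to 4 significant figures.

Full precision is maintained at every stage — the intermediate values appear rounded to four significant digits at each printed step; each reported value undergoes a single rounding; all derived quantities, including the five compositions, LOI, the yield, net glass mass, totals, are rebuilt using the weight values per 250.0 kg of glass in exact precision, exactly as printed in question or answer.
The oxide mass targets at 250.0 kg vitreous product:
  SiO2: 52.13% × 250.0 = 130.3 kg
  CaO: 6.761% × 250.0 = 16.90 kg
  Na2O: 6.145% × 250.0 = 15.36 kg
  Al2O3: 33.53% × 250.0 = 83.82 kg
  K2O: 1.437% × 250.0 = 3.592 kg
Balance tally, oxide-wise, per the reported batch figures, against the basis in use (oxide sums agree with the targets exact up to rounding of places):
  SiO2: 75.16·0.6022 + 39.09·0.9949 + 68.26·0.6765 = 130.3 kg (target 130.3 kg)
  CaO: 30.33·0.5573 = 16.90 kg (target 16.90 kg)
  Na2O: 75.16·0.1005 + 68.26·0.1144 = 15.36 kg (target 15.36 kg)
  Al2O3: 75.16·0.2335 + 39.09·0.003000 + 80.05·0.6593 + 68.26·0.1960 = 83.82 kg (target 83.82 kg)
  K2O: 75.16·0.04780 = 3.593 kg (target 3.592 kg)
Glass-mass bookkeeping: whole batch net of LOI = 250.0 kg (targets for the oxides total 250.0 kg; against the stated basis, 250.0 kg — deltas are rounding alone).
Total batch = Σ batch = 292.9 kg; loss to ignition Σ batch·LOI = 42.88 kg; yield = glass ÷ total batch = 85.36%.

Revised batch per 250.0 kg vitreous product:
  Material A: 30.33 kg
  Ingredient B: 75.16 kg
  Source C: 39.09 kg
  Component F: 80.05 kg
  Component E: 68.26 kg
Total batch = 292.9 kg; LOI loss = 42.88 kg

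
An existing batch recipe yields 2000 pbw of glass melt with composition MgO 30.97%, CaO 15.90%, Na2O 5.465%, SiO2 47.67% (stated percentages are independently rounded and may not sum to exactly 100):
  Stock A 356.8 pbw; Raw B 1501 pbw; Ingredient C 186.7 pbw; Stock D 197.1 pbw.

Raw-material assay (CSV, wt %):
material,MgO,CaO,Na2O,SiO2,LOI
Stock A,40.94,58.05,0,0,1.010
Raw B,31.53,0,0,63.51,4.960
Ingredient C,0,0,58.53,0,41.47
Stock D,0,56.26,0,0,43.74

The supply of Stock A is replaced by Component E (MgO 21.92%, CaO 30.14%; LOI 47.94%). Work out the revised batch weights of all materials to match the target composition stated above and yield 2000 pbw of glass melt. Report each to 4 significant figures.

Revised batch per 2000 pbw glass melt:
  Component E: 666.4 pbw
  Raw B: 1501 pbw
  Ingredient C: 186.7 pbw
  Stock D: 208.2 pbw
Total batch = 2562 pbw; LOI loss = 562.4 pbw

In-progress results appear rounded to four significant figures alongside each step — each numeric step runs at exact precision through the solve; exactly one rounding is applied to every reported figure. Derived quantities are computed using the weight values at 2000 pbw of glass at full float precision (totals, ignition loss, the yield, four oxide percentages, net glass mass), as set out in the problem or answer text.
The oxide mass targets at 2000 pbw glass melt:
  MgO: 30.97% × 2000 = 619.4 pbw
  CaO: 15.90% × 2000 = 318.0 pbw
  Na2O: 5.465% × 2000 = 109.3 pbw
  SiO2: 47.67% × 2000 = 953.4 pbw
Per-oxide balance check using the reported weights, versus the basis set out (sums match the target masses given rounding of the digits):
  MgO: 666.4·0.2192 + 1501·0.3153 = 619.3 pbw (target 619.4 pbw)
  CaO: 666.4·0.3014 + 208.2·0.5626 = 318.0 pbw (target 318.0 pbw)
  Na2O: 186.7·0.5853 = 109.3 pbw (target 109.3 pbw)
  SiO2: 1501·0.6351 = 953.3 pbw (target 953.4 pbw)
Mass balance on the glass: the batch minus its LOI: 2000 pbw (oxide target masses add up to 2000 pbw; stated basis 2000 pbw — any gap is answer rounding).
Batch total: Σ batch = 2562 pbw; LOI removed, Σ of batch·LOI: 562.4 pbw; yield: glass divided by total = 78.05%.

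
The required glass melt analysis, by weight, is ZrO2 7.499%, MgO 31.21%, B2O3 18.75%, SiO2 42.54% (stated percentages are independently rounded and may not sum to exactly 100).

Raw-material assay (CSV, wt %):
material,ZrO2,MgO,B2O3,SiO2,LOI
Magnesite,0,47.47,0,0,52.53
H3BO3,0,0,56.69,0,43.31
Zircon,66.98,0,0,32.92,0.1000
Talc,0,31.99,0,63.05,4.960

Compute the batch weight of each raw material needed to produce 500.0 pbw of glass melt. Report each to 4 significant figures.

Batch per 500.0 pbw glass melt:
  Magnesite: 121.1 pbw
  H3BO3: 165.4 pbw
  Zircon: 55.98 pbw
  Talc: 308.1 pbw
Total batch = 650.6 pbw; LOI loss = 150.6 pbw; yield = 76.85%

Working values are displayed rounded to four significant figures when written out; each numeric step runs at full precision at each step. Exactly one rounding is applied to every reported value; all derived quantities are rebuilt from the weighed amounts for 500.0 pbw of glass at exact precision (four oxide percentages, LOI, the yield, the totals, glass mass), as set out in problem or answer.
Target masses of each oxide per 500.0 pbw glass melt:
  ZrO2: 7.499% × 500.0 = 37.49 pbw
  MgO: 31.21% × 500.0 = 156.0 pbw
  B2O3: 18.75% × 500.0 = 93.75 pbw
  SiO2: 42.54% × 500.0 = 212.7 pbw
Mass-balance tally per oxide using the reported weights, versus the basis set out (sum by sum, the targets are met exact up to rounding of places):
  ZrO2: 55.98·0.6698 = 37.50 pbw (target 37.49 pbw)
  MgO: 121.1·0.4747 + 308.1·0.3199 = 156.0 pbw (target 156.0 pbw)
  B2O3: 165.4·0.5669 = 93.77 pbw (target 93.75 pbw)
  SiO2: 55.98·0.3292 + 308.1·0.6305 = 212.7 pbw (target 212.7 pbw)
Glass mass check: whole batch net of LOI = 500.0 pbw (per-oxide target masses sum to 500.0 pbw; versus the stated basis of 500.0 pbw — any gap is answer rounding).
Batch total: Σ batch = 650.6 pbw; the LOI term Σ batch·LOI equals 150.6 pbw; as yield: glass ÷ batch → 76.85%.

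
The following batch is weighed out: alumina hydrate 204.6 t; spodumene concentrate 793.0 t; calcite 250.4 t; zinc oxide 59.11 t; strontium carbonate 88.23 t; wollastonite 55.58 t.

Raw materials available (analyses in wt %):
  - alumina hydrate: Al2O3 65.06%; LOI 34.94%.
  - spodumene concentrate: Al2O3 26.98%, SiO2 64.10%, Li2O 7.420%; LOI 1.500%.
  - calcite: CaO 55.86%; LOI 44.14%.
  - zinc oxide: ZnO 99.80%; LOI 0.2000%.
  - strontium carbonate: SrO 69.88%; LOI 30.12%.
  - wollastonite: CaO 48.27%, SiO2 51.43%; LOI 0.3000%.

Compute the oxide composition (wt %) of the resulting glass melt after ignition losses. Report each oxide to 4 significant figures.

In-progress results are shown (rounded to four significant figures) within the worked lines. Full float precision is carried all the way through — exactly one rounding goes into each reported result — derived quantities (six oxide percentages, LOI, the totals, net glass mass, the yield) are recomputed from the weighed amounts per 1230 t of glass at full precision, as quoted within the problem or answer text.
Mass of each oxide from the mix:
  CaO: 250.4·0.5586 + 55.58·0.4827 = 166.7 t
  Al2O3: 204.6·0.6506 + 793.0·0.2698 = 347.1 t
  SrO: 88.23·0.6988 = 61.66 t
  ZnO: 59.11·0.9980 = 58.99 t
  SiO2: 793.0·0.6410 + 55.58·0.5143 = 536.9 t
  Li2O: 793.0·0.07420 = 58.84 t
LOI: 204.6·0.3494 + 793.0·0.01500 + 250.4·0.4414 + 59.11·0.002000 + 88.23·0.3012 + 55.58·0.003000 = 220.8 t
Net of LOI, the glass mass = 1451 − 220.8 = 1230 t (= the summed oxide contributions)
oxide / glass × 100 gives the wt %

Glass mass = 1230 t (batch 1451 − LOI 220.8).
Composition: CaO 13.55%, Al2O3 28.21%, SrO 5.012%, ZnO 4.795%, SiO2 43.64%, Li2O 4.783%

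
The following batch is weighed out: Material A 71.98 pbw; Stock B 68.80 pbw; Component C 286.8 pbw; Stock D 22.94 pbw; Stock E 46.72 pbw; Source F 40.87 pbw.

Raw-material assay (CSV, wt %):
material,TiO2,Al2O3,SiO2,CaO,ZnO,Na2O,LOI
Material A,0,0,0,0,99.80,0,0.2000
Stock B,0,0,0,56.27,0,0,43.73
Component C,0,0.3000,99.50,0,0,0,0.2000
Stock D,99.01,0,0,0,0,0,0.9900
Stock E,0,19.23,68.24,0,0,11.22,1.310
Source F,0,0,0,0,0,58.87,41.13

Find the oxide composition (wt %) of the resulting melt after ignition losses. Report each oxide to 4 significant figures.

Glass mass = 489.7 pbw (batch 538.1 − LOI 48.45).
Composition: TiO2 4.639%, Al2O3 2.011%, SiO2 64.79%, CaO 7.906%, ZnO 14.67%, Na2O 5.984%

Working values are rounded off to 4 significant digits as shown; each numeric step runs at full float precision throughout. Each reported number is rounded just once — all derived quantities, including six oxide percentages, the totals, ignition loss, glass mass, yield, are rebuilt from the weighed amounts per 489.7 pbw of glass in exact precision, precisely as stated by either problem or answer.
Per-oxide mass from batch:
  TiO2: 22.94·0.9901 = 22.71 pbw
  Al2O3: 286.8·0.003000 + 46.72·0.1923 = 9.845 pbw
  SiO2: 286.8·0.9950 + 46.72·0.6824 = 317.2 pbw
  CaO: 68.80·0.5627 = 38.71 pbw
  ZnO: 71.98·0.9980 = 71.84 pbw
  Na2O: 46.72·0.1122 + 40.87·0.5887 = 29.30 pbw
LOI: 71.98·0.002000 + 68.80·0.4373 + 286.8·0.002000 + 22.94·0.009900 + 46.72·0.01310 + 40.87·0.4113 = 48.45 pbw
Glass = total batch minus LOI = 538.1 − 48.45 = 489.7 pbw (the oxide masses sum to this)
oxide / glass × 100 gives the wt %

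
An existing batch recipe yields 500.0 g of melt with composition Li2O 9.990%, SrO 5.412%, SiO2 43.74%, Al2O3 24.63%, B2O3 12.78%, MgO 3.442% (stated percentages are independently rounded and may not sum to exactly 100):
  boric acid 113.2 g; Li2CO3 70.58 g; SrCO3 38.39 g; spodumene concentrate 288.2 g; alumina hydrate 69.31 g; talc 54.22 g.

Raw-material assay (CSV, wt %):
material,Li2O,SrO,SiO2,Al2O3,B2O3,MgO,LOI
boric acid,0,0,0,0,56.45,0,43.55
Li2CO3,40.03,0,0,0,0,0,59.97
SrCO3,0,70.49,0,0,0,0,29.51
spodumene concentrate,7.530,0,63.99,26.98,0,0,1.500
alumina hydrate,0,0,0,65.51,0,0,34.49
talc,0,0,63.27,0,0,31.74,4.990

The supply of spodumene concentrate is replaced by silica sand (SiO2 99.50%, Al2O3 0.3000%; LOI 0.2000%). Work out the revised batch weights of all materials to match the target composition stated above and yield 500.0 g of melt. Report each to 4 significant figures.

Revised batch per 500.0 g melt:
  boric acid: 113.2 g
  Li2CO3: 124.8 g
  SrCO3: 38.39 g
  silica sand: 185.3 g
  alumina hydrate: 187.1 g
  talc: 54.22 g
Total batch = 703.0 g; LOI loss = 203.1 g

In-progress results are shown, rounded to 4 significant figures, across the worked steps; each numeric step runs at full precision through the solve — every reported value is rounded exactly once. Derived quantities, which include the six compositions, ignition loss, glass mass, the yield, totals, are computed at full float precision, exactly as shown in the problem or answer text, starting from the weights at 500.0 g of glass.
Per-oxide target masses for 500.0 g melt:
  Li2O: 9.990% × 500.0 = 49.95 g
  SrO: 5.412% × 500.0 = 27.06 g
  SiO2: 43.74% × 500.0 = 218.7 g
  Al2O3: 24.63% × 500.0 = 123.2 g
  B2O3: 12.78% × 500.0 = 63.90 g
  MgO: 3.442% × 500.0 = 17.21 g
Verifying the oxide balance on the weights just shown, per the basis as stated (each sum matches its target mass within answer rounding):
  Li2O: 124.8·0.4003 = 49.96 g (target 49.95 g)
  SrO: 38.39·0.7049 = 27.06 g (target 27.06 g)
  SiO2: 185.3·0.9950 + 54.22·0.6327 = 218.7 g (target 218.7 g)
  Al2O3: 185.3·0.003000 + 187.1·0.6551 = 123.1 g (target 123.2 g)
  B2O3: 113.2·0.5645 = 63.90 g (target 63.90 g)
  MgO: 54.22·0.3174 = 17.21 g (target 17.21 g)
Mass balance on the glass: total charge less LOI = 499.9 g (targets for the oxides total 500.0 g; against the stated basis, 500.0 g — gaps are rounding artifacts).
Whole-batch sum: Σ batch = 703.0 g; LOI removed, Σ of batch·LOI: 203.1 g; glass ÷ batch gives a yield of 71.11%.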